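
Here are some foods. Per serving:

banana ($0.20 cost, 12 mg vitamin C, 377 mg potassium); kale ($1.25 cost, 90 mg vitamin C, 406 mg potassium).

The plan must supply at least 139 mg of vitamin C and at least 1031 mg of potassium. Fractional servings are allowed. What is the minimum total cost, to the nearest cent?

$1.97

banana only: max(139/12, 1031/377) = 11.58 servings → $2.32.
kale only: max(139/90, 1031/406) = 2.539 servings → $3.17.
banana + kale with both tight: 1.251 servings and 1.378 servings → $1.97.
The minimum over all feasible corners is $1.97.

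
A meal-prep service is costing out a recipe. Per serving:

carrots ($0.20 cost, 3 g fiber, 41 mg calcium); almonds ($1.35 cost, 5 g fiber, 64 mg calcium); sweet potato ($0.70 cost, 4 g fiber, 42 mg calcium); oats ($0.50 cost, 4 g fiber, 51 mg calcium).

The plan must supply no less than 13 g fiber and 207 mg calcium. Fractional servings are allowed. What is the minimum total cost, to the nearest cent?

At the optimum either one food covers both requirements or two foods hit both targets exactly; no other combination can be cheaper.
carrots only: max(13/3, 207/41) = 5.049 servings → $1.01.
almonds only: max(13/5, 207/64) = 3.234 servings → $4.37.
sweet potato only: max(13/4, 207/42) = 4.929 servings → $3.45.
oats only: max(13/4, 207/51) = 4.059 servings → $2.03.
carrots + almonds with both targets exact would need a negative amount; discard.
carrots + sweet potato: intersection lies outside the first quadrant.
carrots + oats: intersection lies outside the first quadrant.
almonds + sweet potato: intersection lies outside the first quadrant.
almonds + oats: the both-tight solution has a negative serving — not a feasible corner.
sweet potato + oats: the both-tight solution has a negative serving — not a feasible corner.
So the least-cost plan costs $1.01.

$1.01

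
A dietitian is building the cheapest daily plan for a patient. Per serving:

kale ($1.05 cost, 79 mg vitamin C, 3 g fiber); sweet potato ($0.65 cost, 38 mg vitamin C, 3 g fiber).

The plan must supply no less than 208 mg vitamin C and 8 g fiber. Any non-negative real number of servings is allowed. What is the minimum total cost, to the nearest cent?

$2.77

A basic optimal solution has at most two foods positive. Try each food alone and each pair with both targets met exactly.
kale only: max(208/79, 8/3) = 2.667 servings → $2.80.
sweet potato only: max(208/38, 8/3) = 5.474 servings → $3.56.
kale + sweet potato with both tight: 2.602 servings and 0.06504 servings → $2.77.
The minimum over all feasible corners is $2.77.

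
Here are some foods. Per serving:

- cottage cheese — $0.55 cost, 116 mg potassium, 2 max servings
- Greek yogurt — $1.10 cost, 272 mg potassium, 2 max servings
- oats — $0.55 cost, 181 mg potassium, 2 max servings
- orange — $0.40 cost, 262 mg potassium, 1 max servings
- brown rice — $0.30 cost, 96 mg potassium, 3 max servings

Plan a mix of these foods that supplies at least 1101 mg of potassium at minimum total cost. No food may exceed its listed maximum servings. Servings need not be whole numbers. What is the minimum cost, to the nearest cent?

Cost per mg of potassium: orange $0.0015, oats $0.0030, brown rice $0.0031, Greek yogurt $0.0040, cottage cheese $0.0047.
Take 1 serving of orange: +262.0 mg potassium for $0.40 (total $0.40, still need 839.0 mg).
Take 2 servings of oats: +362.0 mg potassium for $1.10 (total $1.50, still need 477.0 mg).
Take 3 servings of brown rice: +288.0 mg potassium for $0.90 (total $2.40, still need 189.0 mg).
Take 0.6949 servings of Greek yogurt: +189.0 mg potassium for $0.76 (total $3.16, still need 0.0 mg).
Greedy by cheapest-per-mg is optimal for a single linear constraint, so the minimum cost is $3.16.

$3.16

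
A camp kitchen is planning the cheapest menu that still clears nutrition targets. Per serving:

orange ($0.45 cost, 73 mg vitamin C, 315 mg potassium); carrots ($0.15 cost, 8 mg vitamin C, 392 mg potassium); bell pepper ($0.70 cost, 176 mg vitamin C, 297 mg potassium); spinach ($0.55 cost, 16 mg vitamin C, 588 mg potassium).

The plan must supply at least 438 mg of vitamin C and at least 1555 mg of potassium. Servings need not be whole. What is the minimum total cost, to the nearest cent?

Check every corner: each single food scaled to meet both minima, and each pair solved so both constraints bind.
orange only: max(438/73, 1555/315) = 6 servings → $2.70.
carrots only: max(438/8, 1555/392) = 54.75 servings → $8.21.
bell pepper only: max(438/176, 1555/297) = 5.236 servings → $3.66.
spinach only: max(438/16, 1555/588) = 27.38 servings → $15.06.
orange + carrots: the both-tight solution has a negative serving — not a feasible corner.
orange + bell pepper with both tight: 4.254 servings and 0.7244 servings → $2.42.
orange + spinach with both targets exact would need a negative amount; discard.
carrots + bell pepper with both tight: 2.156 servings and 2.391 servings → $2.00.
carrots + spinach with both targets exact would need a negative amount; discard.
bell pepper + spinach with both tight: 2.356 servings and 1.454 servings → $2.45.
The minimum over all feasible corners is $2.00.

$2.00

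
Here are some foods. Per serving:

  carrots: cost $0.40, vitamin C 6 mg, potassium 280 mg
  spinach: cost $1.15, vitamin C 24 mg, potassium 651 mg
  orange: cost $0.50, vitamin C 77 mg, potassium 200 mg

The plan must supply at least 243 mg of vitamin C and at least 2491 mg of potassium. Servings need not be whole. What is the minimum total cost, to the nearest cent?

$4.12

Compare the cost at each extreme point of the feasible region.
carrots only: max(243/6, 2491/280) = 40.5 servings → $16.20.
spinach only: max(243/24, 2491/651) = 10.12 servings → $11.64.
orange only: max(243/77, 2491/200) = 12.46 servings → $6.23.
carrots + spinach with both targets exact would need a negative amount; discard.
carrots + orange with both tight: 7.034 servings and 2.608 servings → $4.12.
spinach + orange with both tight: 3.159 servings and 2.171 servings → $4.72.
So the least-cost plan costs $4.12.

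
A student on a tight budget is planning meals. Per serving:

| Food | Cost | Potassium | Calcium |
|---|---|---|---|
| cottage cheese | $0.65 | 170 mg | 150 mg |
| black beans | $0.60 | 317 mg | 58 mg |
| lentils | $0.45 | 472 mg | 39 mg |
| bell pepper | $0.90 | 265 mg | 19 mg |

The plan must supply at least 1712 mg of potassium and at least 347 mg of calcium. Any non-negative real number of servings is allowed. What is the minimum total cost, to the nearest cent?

$2.37

cottage cheese only: max(1712/170, 347/150) = 10.07 servings → $6.55.
black beans only: max(1712/317, 347/58) = 5.983 servings → $3.59.
lentils only: max(1712/472, 347/39) = 8.897 servings → $4.00.
bell pepper only: max(1712/265, 347/19) = 18.26 servings → $16.44.
cottage cheese + black beans with both tight: 0.284 servings and 5.248 servings → $3.33.
cottage cheese + lentils with both tight: 1.512 servings and 3.083 servings → $2.37.
cottage cheese + bell pepper with both tight: 1.627 servings and 5.416 servings → $5.93.
black beans + lentils: the both-tight solution has a negative serving — not a feasible corner.
black beans + bell pepper with both targets exact would need a negative amount; discard.
lentils + bell pepper with both targets exact would need a negative amount; discard.
So the least-cost plan costs $2.37.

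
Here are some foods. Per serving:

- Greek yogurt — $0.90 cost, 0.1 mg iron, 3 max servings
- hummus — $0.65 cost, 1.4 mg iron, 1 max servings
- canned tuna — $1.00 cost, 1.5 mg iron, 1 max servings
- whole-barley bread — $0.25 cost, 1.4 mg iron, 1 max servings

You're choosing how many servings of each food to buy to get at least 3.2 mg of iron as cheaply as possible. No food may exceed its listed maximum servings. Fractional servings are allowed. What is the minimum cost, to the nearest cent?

Cost per mg of iron: whole-barley bread $0.1786, hummus $0.4643, canned tuna $0.6667, Greek yogurt $9.0000.
Take 1 serving of whole-barley bread: +1.4 mg iron for $0.25 (total $0.25, still need 1.8 mg).
Take 1 serving of hummus: +1.4 mg iron for $0.65 (total $0.90, still need 0.4 mg).
Take 0.2667 servings of canned tuna: +0.4 mg iron for $0.27 (total $1.17, still need 0.0 mg).
Filling from the cheapest source first is optimal under one linear minimum: $1.17.

$1.17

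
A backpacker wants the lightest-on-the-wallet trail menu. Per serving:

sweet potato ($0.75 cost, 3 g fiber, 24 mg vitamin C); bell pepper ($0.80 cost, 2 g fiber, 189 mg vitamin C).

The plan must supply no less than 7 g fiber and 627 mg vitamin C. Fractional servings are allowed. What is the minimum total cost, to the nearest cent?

$2.74

sweet potato only: max(7/3, 627/24) = 26.12 servings → $19.59.
bell pepper only: max(7/2, 627/189) = 3.5 servings → $2.80.
sweet potato + bell pepper with both tight: 0.1329 servings and 3.301 servings → $2.74.
Cheapest feasible corner: $2.74.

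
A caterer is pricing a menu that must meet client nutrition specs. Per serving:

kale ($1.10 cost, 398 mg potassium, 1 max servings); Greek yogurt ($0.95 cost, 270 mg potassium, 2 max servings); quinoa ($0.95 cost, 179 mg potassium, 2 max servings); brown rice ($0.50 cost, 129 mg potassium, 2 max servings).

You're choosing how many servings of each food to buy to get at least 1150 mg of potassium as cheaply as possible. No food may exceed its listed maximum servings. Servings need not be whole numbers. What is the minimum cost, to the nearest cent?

$3.82

Cost per mg of potassium: kale $0.0028, Greek yogurt $0.0035, brown rice $0.0039, quinoa $0.0053.
Take 1 serving of kale: +398.0 mg potassium for $1.10 (total $1.10, still need 752.0 mg).
Take 2 servings of Greek yogurt: +540.0 mg potassium for $1.90 (total $3.00, still need 212.0 mg).
Take 1.643 servings of brown rice: +212.0 mg potassium for $0.82 (total $3.82, still need 0.0 mg).
Filling from the cheapest source first is optimal under one linear minimum: $3.82.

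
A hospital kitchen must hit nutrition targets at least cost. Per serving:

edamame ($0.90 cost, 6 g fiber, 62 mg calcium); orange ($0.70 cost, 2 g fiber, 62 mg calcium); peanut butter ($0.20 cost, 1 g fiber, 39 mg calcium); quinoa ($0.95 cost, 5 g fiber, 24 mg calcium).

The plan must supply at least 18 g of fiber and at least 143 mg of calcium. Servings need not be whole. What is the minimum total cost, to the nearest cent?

$2.70

With two linear requirements the optimum uses one or two foods; enumerate the corners.
edamame only: max(18/6, 143/62) = 3 servings → $2.70.
orange only: max(18/2, 143/62) = 9 servings → $6.30.
peanut butter only: max(18/1, 143/39) = 18 servings → $3.60.
quinoa only: max(18/5, 143/24) = 5.958 servings → $5.66.
edamame + orange: the both-tight solution has a negative serving — not a feasible corner.
edamame + peanut butter with both targets exact would need a negative amount; discard.
edamame + quinoa with both tight: 1.705 servings and 1.554 servings → $3.01.
orange + peanut butter: intersection lies outside the first quadrant.
orange + quinoa with both tight: 1.08 servings and 3.168 servings → $3.77.
peanut butter + quinoa with both tight: 1.655 servings and 3.269 servings → $3.44.
So the least-cost plan costs $2.70.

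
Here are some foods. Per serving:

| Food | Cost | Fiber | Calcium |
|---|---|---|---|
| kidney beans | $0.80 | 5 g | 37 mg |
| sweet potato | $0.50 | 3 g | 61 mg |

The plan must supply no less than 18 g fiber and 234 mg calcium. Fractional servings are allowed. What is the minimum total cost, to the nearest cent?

$2.93

kidney beans only: max(18/5, 234/37) = 6.324 servings → $5.06.
sweet potato only: max(18/3, 234/61) = 6 servings → $3.00.
kidney beans + sweet potato with both tight: 2.041 servings and 2.598 servings → $2.93.
Cheapest feasible corner: $2.93.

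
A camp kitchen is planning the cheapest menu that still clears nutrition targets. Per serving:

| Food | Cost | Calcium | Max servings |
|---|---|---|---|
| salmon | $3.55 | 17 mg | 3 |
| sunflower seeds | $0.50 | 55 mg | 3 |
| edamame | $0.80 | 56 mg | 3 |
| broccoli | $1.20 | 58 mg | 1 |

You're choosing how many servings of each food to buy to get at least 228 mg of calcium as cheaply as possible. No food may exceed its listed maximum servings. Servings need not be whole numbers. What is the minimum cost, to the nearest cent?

$2.40

Cost per mg of calcium: sunflower seeds $0.0091, edamame $0.0143, broccoli $0.0207, salmon $0.2088.
Take 3 servings of sunflower seeds: +165.0 mg calcium for $1.50 (total $1.50, still need 63.0 mg).
Take 1.125 servings of edamame: +63.0 mg calcium for $0.90 (total $2.40, still need 0.0 mg).
Greedy by cheapest-per-mg is optimal for a single linear constraint, so the minimum cost is $2.40.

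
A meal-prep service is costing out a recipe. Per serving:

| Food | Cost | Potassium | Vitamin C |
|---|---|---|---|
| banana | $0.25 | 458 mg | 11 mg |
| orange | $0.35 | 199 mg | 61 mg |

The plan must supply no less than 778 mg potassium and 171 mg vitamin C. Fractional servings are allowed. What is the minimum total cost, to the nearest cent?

$1.08

Compare the cost at each extreme point of the feasible region.
banana only: max(778/458, 171/11) = 15.55 servings → $3.89.
orange only: max(778/199, 171/61) = 3.91 servings → $1.37.
banana + orange with both tight: 0.5215 servings and 2.709 servings → $1.08.
The minimum over all feasible corners is $1.08.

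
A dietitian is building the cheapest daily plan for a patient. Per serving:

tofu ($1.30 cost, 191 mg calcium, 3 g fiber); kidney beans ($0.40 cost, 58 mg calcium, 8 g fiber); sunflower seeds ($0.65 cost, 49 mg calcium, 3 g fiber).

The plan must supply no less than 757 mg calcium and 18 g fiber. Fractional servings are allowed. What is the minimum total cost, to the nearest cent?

$5.16

A basic optimal solution has at most two foods positive. Try each food alone and each pair with both targets met exactly.
tofu only: max(757/191, 18/3) = 6 servings → $7.80.
kidney beans only: max(757/58, 18/8) = 13.05 servings → $5.22.
sunflower seeds only: max(757/49, 18/3) = 15.45 servings → $10.04.
tofu + kidney beans with both tight: 3.702 servings and 0.8619 servings → $5.16.
tofu + sunflower seeds with both tight: 3.261 servings and 2.739 servings → $6.02.
kidney beans + sunflower seeds with both targets exact would need a negative amount; discard.
So the least-cost plan costs $5.16.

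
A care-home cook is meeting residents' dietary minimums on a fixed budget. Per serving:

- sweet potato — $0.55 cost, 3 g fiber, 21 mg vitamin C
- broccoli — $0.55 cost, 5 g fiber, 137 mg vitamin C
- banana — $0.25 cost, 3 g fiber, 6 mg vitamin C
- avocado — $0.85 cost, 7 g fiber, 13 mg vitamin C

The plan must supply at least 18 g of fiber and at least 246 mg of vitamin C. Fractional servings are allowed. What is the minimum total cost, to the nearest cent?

sweet potato only: max(18/3, 246/21) = 11.71 servings → $6.44.
broccoli only: max(18/5, 246/137) = 3.6 servings → $1.98.
banana only: max(18/3, 246/6) = 41 servings → $10.25.
avocado only: max(18/7, 246/13) = 18.92 servings → $16.08.
sweet potato + broccoli with both tight: 4.039 servings and 1.176 servings → $2.87.
sweet potato + banana: intersection lies outside the first quadrant.
sweet potato + avocado: intersection lies outside the first quadrant.
broccoli + banana with both tight: 1.654 servings and 3.244 servings → $1.72.
broccoli + avocado with both tight: 1.664 servings and 1.383 servings → $2.09.
banana + avocado: the both-tight solution has a negative serving — not a feasible corner.
Cheapest feasible corner: $1.72.

$1.72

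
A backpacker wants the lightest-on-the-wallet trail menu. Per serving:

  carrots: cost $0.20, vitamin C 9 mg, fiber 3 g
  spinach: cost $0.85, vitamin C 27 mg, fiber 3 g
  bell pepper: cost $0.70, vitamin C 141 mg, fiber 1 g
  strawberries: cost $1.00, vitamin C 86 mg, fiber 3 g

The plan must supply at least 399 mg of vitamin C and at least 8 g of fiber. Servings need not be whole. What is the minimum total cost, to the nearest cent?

Two binding constraints pin down two serving amounts, so the optimal mix uses at most two foods. The candidates are each food alone (scaled to the tighter of vitamin C/fiber) and each pair with both constraints tight.
carrots only: max(399/9, 8/3) = 44.33 servings → $8.87.
spinach only: max(399/27, 8/3) = 14.78 servings → $12.56.
bell pepper only: max(399/141, 8/1) = 8 servings → $5.60.
strawberries only: max(399/86, 8/3) = 4.64 servings → $4.64.
carrots + spinach with both targets exact would need a negative amount; discard.
carrots + bell pepper with both tight: 1.761 servings and 2.717 servings → $2.25.
carrots + strawberries: the both-tight solution has a negative serving — not a feasible corner.
spinach + bell pepper with both tight: 1.841 servings and 2.477 servings → $3.30.
spinach + strawberries with both targets exact would need a negative amount; discard.
bell pepper + strawberries with both tight: 1.51 servings and 2.163 servings → $3.22.
So the least-cost plan costs $2.25.

$2.25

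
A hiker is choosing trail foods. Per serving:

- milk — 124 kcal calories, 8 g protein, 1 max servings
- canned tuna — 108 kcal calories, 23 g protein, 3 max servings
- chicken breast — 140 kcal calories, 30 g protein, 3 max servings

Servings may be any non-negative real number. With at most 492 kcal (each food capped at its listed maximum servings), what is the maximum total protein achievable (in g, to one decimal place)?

Protein per kcal: chicken breast 0.2143, canned tuna 0.213, milk 0.06452.
Take 3 servings of chicken breast: uses 420 kcal, +90.0 g protein (running total 90.0 g).
Take 0.6667 servings of canned tuna: uses 72 kcal, +15.3 g protein (running total 105.3 g).
Filling greedily by protein-per-kcal is optimal for one linear limit, giving 105.3 g.

105.3 g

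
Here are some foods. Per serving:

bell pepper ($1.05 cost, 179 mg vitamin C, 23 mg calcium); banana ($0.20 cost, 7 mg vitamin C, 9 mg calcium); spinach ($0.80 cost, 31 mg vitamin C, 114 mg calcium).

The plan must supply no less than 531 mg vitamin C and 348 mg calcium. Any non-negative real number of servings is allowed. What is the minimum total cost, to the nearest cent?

$4.69

A basic optimal solution has at most two foods positive. Try each food alone and each pair with both targets met exactly.
bell pepper only: max(531/179, 348/23) = 15.13 servings → $15.89.
banana only: max(531/7, 348/9) = 75.86 servings → $15.17.
spinach only: max(531/31, 348/114) = 17.13 servings → $13.70.
bell pepper + banana with both tight: 1.616 servings and 34.54 servings → $8.60.
bell pepper + spinach with both tight: 2.526 servings and 2.543 servings → $4.69.
banana + spinach: the both-tight solution has a negative serving — not a feasible corner.
So the least-cost plan costs $4.69.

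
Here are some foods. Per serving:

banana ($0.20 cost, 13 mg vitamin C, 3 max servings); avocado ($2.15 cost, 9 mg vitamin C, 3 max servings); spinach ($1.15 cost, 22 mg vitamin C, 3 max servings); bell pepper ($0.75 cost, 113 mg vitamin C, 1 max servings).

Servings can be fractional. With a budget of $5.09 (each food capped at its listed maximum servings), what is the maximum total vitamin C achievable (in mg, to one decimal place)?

219.2 mg

Vitamin C per dollar: bell pepper 150.7, banana 65, spinach 19.13, avocado 4.186.
Take 1 serving of bell pepper: spends $0.75, +113.0 mg vitamin C (running total 113.0 mg).
Take 3 servings of banana: spends $0.60, +39.0 mg vitamin C (running total 152.0 mg).
Take 3 servings of spinach: spends $3.45, +66.0 mg vitamin C (running total 218.0 mg).
Take 0.1349 servings of avocado: spends $0.29, +1.2 mg vitamin C (running total 219.2 mg).
Greedy by best ratio exhausts the cost allowance optimally: 219.2 mg.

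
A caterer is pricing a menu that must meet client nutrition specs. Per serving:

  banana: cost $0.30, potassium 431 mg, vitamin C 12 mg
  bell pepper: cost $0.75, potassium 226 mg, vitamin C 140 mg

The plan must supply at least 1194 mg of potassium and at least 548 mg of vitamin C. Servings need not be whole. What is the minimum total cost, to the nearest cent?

$3.11

At the optimum either one food covers both requirements or two foods hit both targets exactly; no other combination can be cheaper.
banana only: max(1194/431, 548/12) = 45.67 servings → $13.70.
bell pepper only: max(1194/226, 548/140) = 5.283 servings → $3.96.
banana + bell pepper with both tight: 0.7516 servings and 3.85 servings → $3.11.
Cheapest feasible corner: $3.11.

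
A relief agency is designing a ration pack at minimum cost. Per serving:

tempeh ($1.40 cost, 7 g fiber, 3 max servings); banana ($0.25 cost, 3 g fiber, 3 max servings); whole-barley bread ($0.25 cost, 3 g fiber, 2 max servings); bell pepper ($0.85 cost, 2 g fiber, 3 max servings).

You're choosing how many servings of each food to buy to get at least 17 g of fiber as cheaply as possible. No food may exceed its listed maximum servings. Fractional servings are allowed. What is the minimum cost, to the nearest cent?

$1.65

Cost per g of fiber: banana $0.0833, whole-barley bread $0.0833, tempeh $0.2000, bell pepper $0.4250.
Take 3 servings of banana: +9.0 g fiber for $0.75 (total $0.75, still need 8.0 g).
Take 2 servings of whole-barley bread: +6.0 g fiber for $0.50 (total $1.25, still need 2.0 g).
Take 0.2857 servings of tempeh: +2.0 g fiber for $0.40 (total $1.65, still need 0.0 g).
Greedy by cheapest-per-g is optimal for a single linear constraint, so the minimum cost is $1.65.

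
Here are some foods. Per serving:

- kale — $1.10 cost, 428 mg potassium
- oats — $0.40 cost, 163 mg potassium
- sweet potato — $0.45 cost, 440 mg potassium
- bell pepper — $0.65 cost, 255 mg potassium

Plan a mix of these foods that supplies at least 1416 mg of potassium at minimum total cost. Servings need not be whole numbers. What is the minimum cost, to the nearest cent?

$1.45

Cost per mg of potassium: sweet potato $0.0010, oats $0.0025, bell pepper $0.0025, kale $0.0026.
With no serving limits, use only sweet potato: 1416 mg / 440 mg = 3.218 servings × $0.45 = $1.45.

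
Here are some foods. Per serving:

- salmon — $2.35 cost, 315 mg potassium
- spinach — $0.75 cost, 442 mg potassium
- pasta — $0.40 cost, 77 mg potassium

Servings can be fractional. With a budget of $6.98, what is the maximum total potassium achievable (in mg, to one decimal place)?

4113.5 mg

Potassium per dollar: spinach 589.3, pasta 192.5, salmon 134.
With no serving limits, spend the whole cost allowance on spinach: $6.98 / $0.75 × 442 mg = 4113.5 mg.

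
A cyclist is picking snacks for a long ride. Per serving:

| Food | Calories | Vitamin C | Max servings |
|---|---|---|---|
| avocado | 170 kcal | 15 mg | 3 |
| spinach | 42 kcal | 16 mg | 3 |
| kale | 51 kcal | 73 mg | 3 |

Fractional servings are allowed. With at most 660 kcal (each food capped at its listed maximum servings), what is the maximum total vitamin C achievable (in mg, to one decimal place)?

300.6 mg

Vitamin C per kcal: kale 1.431, spinach 0.381, avocado 0.08824.
Take 3 servings of kale: uses 153 kcal, +219.0 mg vitamin C (running total 219.0 mg).
Take 3 servings of spinach: uses 126 kcal, +48.0 mg vitamin C (running total 267.0 mg).
Take 2.241 servings of avocado: uses 381 kcal, +33.6 mg vitamin C (running total 300.6 mg).
Greedy by best ratio exhausts the calories allowance optimally: 300.6 mg.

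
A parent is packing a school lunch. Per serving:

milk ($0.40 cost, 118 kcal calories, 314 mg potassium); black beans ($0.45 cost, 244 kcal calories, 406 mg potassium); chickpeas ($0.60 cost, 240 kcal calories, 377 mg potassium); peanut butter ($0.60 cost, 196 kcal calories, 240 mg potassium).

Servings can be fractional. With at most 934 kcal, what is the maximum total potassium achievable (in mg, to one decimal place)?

2485.4 mg

Potassium per kcal: milk 2.661, black beans 1.664, chickpeas 1.571, peanut butter 1.224.
With no serving limits, spend the whole calories allowance on milk: 934 kcal / 118 kcal × 314 mg = 2485.4 mg.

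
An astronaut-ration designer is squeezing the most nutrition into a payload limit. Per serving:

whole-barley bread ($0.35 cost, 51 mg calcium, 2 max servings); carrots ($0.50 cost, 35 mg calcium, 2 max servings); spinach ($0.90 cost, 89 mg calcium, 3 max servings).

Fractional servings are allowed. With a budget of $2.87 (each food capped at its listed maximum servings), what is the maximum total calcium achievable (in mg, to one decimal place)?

316.6 mg

Calcium per dollar: whole-barley bread 145.7, spinach 98.89, carrots 70.
Take 2 servings of whole-barley bread: spends $0.70, +102.0 mg calcium (running total 102.0 mg).
Take 2.411 servings of spinach: spends $2.17, +214.6 mg calcium (running total 316.6 mg).
Greedy by best ratio exhausts the cost allowance optimally: 316.6 mg.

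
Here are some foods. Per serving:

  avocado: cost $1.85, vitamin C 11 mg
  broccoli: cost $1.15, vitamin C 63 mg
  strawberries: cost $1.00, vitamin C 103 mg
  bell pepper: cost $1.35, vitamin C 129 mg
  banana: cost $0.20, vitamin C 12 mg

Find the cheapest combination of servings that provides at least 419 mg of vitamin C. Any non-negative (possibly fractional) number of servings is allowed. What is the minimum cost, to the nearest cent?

Cost per mg of vitamin C: strawberries $0.0097, bell pepper $0.0105, banana $0.0167, broccoli $0.0183, avocado $0.1682.
With no serving limits, use only strawberries: 419 mg / 103 mg = 4.068 servings × $1.00 = $4.07.

$4.07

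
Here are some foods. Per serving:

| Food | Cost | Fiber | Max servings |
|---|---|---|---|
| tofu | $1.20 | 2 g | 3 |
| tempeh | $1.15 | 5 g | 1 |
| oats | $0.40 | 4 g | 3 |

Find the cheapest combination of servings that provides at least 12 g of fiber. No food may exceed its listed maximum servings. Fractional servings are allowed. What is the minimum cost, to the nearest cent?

$1.20

Cost per g of fiber: oats $0.1000, tempeh $0.2300, tofu $0.6000.
Take 3 servings of oats: +12.0 g fiber for $1.20 (total $1.20, still need 0.0 g).
Greedy by cheapest-per-g is optimal for a single linear constraint, so the minimum cost is $1.20.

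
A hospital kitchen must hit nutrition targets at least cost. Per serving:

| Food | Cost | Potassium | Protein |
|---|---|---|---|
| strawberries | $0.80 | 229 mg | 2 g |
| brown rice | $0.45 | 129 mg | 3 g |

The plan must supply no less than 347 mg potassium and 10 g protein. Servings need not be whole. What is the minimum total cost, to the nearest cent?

$1.50

strawberries only: max(347/229, 10/2) = 5 servings → $4.00.
brown rice only: max(347/129, 10/3) = 3.333 servings → $1.50.
strawberries + brown rice: intersection lies outside the first quadrant.
The minimum over all feasible corners is $1.50.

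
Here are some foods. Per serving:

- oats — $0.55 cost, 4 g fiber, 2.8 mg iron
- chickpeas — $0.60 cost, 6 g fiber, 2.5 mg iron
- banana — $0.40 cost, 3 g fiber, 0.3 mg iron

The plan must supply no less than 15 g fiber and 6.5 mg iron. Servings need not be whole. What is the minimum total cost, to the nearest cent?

oats only: max(15/4, 6.5/2.8) = 3.75 servings → $2.06.
chickpeas only: max(15/6, 6.5/2.5) = 2.6 servings → $1.56.
banana only: max(15/3, 6.5/0.3) = 21.67 servings → $8.67.
oats + chickpeas with both tight: 0.2206 servings and 2.353 servings → $1.53.
oats + banana with both tight: 2.083 servings and 2.222 servings → $2.03.
chickpeas + banana: the both-tight solution has a negative serving — not a feasible corner.
The minimum over all feasible corners is $1.53.

$1.53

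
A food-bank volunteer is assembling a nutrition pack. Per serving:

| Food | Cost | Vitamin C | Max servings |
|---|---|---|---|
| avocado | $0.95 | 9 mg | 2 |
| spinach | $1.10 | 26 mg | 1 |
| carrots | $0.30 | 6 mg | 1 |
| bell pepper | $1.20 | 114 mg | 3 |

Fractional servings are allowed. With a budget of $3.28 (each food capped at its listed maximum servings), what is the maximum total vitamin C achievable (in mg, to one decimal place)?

311.6 mg

Vitamin C per dollar: bell pepper 95, spinach 23.64, carrots 20, avocado 9.474.
Take 2.733 servings of bell pepper: spends $3.28, +311.6 mg vitamin C (running total 311.6 mg).
Filling greedily by vitamin C-per-dollar is optimal for one linear limit, giving 311.6 mg.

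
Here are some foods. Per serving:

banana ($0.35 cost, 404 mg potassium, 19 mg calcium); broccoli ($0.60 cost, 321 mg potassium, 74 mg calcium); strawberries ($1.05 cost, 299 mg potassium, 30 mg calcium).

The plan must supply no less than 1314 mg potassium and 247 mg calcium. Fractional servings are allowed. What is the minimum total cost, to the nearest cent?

$2.15

A basic optimal solution has at most two foods positive. Try each food alone and each pair with both targets met exactly.
banana only: max(1314/404, 247/19) = 13 servings → $4.55.
broccoli only: max(1314/321, 247/74) = 4.093 servings → $2.46.
strawberries only: max(1314/299, 247/30) = 8.233 servings → $8.64.
banana + broccoli with both tight: 0.7543 servings and 3.144 servings → $2.15.
banana + strawberries with both targets exact would need a negative amount; discard.
broccoli + strawberries with both tight: 2.756 servings and 1.436 servings → $3.16.
The minimum over all feasible corners is $2.15.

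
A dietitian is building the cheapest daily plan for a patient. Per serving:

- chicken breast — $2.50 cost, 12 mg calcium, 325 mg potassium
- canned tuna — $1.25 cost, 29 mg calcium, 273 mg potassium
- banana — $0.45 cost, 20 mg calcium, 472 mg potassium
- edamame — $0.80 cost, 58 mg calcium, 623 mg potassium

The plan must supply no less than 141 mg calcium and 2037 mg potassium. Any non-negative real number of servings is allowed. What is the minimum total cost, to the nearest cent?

With two linear requirements the optimum uses one or two foods; enumerate the corners.
chicken breast only: max(141/12, 2037/325) = 11.75 servings → $29.38.
canned tuna only: max(141/29, 2037/273) = 7.462 servings → $9.33.
banana only: max(141/20, 2037/472) = 7.05 servings → $3.17.
edamame only: max(141/58, 2037/623) = 3.27 servings → $2.62.
chicken breast + canned tuna with both tight: 3.347 servings and 3.477 servings → $12.71.
chicken breast + banana: intersection lies outside the first quadrant.
chicken breast + edamame with both tight: 2.664 servings and 1.88 servings → $8.16.
canned tuna + banana with both tight: 3.137 servings and 2.501 servings → $5.05.
canned tuna + edamame with both targets exact would need a negative amount; discard.
banana + edamame with both tight: 2.032 servings and 1.73 servings → $2.30.
The minimum over all feasible corners is $2.30.

$2.30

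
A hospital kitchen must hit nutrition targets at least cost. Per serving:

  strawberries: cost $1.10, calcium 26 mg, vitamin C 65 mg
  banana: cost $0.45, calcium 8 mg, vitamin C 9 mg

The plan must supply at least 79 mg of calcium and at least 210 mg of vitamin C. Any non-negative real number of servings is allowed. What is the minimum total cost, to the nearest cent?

Two binding constraints pin down two serving amounts, so the optimal mix uses at most two foods. The candidates are each food alone (scaled to the tighter of calcium/vitamin C) and each pair with both constraints tight.
strawberries only: max(79/26, 210/65) = 3.231 servings → $3.55.
banana only: max(79/8, 210/9) = 23.33 servings → $10.50.
strawberries + banana: intersection lies outside the first quadrant.
The minimum over all feasible corners is $3.55.

$3.55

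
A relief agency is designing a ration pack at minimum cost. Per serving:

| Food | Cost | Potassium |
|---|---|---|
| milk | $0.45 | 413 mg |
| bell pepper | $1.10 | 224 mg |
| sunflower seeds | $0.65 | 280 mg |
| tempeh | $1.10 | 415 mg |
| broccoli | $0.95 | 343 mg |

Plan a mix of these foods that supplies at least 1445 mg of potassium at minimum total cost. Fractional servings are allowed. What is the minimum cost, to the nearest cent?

Cost per mg of potassium: milk $0.0011, sunflower seeds $0.0023, tempeh $0.0027, broccoli $0.0028, bell pepper $0.0049.
With no serving limits, use only milk: 1445 mg / 413 mg = 3.499 servings × $0.45 = $1.57.

$1.57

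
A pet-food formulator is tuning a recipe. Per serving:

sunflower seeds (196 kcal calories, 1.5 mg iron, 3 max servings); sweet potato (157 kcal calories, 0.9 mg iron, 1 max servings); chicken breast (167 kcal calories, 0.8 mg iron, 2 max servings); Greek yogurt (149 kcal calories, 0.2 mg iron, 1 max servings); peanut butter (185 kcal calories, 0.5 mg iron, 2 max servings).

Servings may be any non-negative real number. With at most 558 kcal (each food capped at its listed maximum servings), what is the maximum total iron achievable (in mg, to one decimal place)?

4.3 mg

Iron per kcal: sunflower seeds 0.007653, sweet potato 0.005732, chicken breast 0.00479, peanut butter 0.002703, Greek yogurt 0.001342.
Take 2.847 servings of sunflower seeds: uses 558 kcal, +4.3 mg iron (running total 4.3 mg).
Greedy by best ratio exhausts the calories allowance optimally: 4.3 mg.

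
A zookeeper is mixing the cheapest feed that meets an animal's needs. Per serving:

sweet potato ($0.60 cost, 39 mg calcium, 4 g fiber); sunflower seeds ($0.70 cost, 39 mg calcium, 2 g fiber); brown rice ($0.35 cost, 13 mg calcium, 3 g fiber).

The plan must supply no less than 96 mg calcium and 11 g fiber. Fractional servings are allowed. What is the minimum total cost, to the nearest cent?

$1.58

The cheapest plan sits at a corner of the feasible region — with two constraints it uses at most two foods.
sweet potato only: max(96/39, 11/4) = 2.75 servings → $1.65.
sunflower seeds only: max(96/39, 11/2) = 5.5 servings → $3.85.
brown rice only: max(96/13, 11/3) = 7.385 servings → $2.58.
sweet potato + sunflower seeds with both targets exact would need a negative amount; discard.
sweet potato + brown rice with both tight: 2.231 servings and 0.6923 servings → $1.58.
sunflower seeds + brown rice with both tight: 1.593 servings and 2.604 servings → $2.03.
So the least-cost plan costs $1.58.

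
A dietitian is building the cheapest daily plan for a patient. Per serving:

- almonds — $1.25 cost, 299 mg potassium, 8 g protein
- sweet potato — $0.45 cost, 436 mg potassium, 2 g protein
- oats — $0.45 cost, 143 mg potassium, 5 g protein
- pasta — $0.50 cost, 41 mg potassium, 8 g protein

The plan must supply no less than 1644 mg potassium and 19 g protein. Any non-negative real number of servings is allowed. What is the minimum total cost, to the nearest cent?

Check every corner: each single food scaled to meet both minima, and each pair solved so both constraints bind.
almonds only: max(1644/299, 19/8) = 5.498 servings → $6.87.
sweet potato only: max(1644/436, 19/2) = 9.5 servings → $4.28.
oats only: max(1644/143, 19/5) = 11.5 servings → $5.17.
pasta only: max(1644/41, 19/8) = 40.1 servings → $20.05.
almonds + sweet potato with both tight: 1.729 servings and 2.585 servings → $3.32.
almonds + oats with both targets exact would need a negative amount; discard.
almonds + pasta: intersection lies outside the first quadrant.
sweet potato + oats with both tight: 2.905 servings and 2.638 servings → $2.49.
sweet potato + pasta with both tight: 3.633 servings and 1.467 servings → $2.37.
oats + pasta: the both-tight solution has a negative serving — not a feasible corner.
Cheapest feasible corner: $2.37.

$2.37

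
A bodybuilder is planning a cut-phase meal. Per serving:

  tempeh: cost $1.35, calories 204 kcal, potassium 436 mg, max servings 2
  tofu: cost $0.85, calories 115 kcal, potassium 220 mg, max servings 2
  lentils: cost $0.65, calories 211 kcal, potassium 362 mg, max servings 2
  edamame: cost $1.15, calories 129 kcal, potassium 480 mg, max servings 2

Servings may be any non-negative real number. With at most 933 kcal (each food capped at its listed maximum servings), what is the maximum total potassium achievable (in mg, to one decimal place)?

2335.5 mg

Potassium per kcal: edamame 3.721, tempeh 2.137, tofu 1.913, lentils 1.716.
Take 2 servings of edamame: uses 258 kcal, +960.0 mg potassium (running total 960.0 mg).
Take 2 servings of tempeh: uses 408 kcal, +872.0 mg potassium (running total 1832.0 mg).
Take 2 servings of tofu: uses 230 kcal, +440.0 mg potassium (running total 2272.0 mg).
Take 0.1754 servings of lentils: uses 37 kcal, +63.5 mg potassium (running total 2335.5 mg).
Filling greedily by potassium-per-kcal is optimal for one linear limit, giving 2335.5 mg.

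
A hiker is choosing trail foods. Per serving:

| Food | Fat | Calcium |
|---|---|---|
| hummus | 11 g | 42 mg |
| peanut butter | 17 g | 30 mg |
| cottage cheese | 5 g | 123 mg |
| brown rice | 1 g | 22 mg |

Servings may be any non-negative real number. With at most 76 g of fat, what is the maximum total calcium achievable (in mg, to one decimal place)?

1869.6 mg

Calcium per g fat: cottage cheese 24.6, brown rice 22, hummus 3.818, peanut butter 1.765.
With no serving limits, spend the whole fat allowance on cottage cheese: 76 g / 5 g × 123 mg = 1869.6 mg.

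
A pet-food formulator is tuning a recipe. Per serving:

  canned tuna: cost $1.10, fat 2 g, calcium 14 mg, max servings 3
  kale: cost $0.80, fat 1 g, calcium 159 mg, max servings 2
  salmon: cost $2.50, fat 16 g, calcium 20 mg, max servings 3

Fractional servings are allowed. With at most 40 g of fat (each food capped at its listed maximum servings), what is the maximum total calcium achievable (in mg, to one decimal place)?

Calcium per g fat: kale 159, canned tuna 7, salmon 1.25.
Take 2 servings of kale: uses 2 g fat, +318.0 mg calcium (running total 318.0 mg).
Take 3 servings of canned tuna: uses 6 g fat, +42.0 mg calcium (running total 360.0 mg).
Take 2 servings of salmon: uses 32 g fat, +40.0 mg calcium (running total 400.0 mg).
Filling greedily by calcium-per-g fat is optimal for one linear limit, giving 400.0 mg.

400.0 mg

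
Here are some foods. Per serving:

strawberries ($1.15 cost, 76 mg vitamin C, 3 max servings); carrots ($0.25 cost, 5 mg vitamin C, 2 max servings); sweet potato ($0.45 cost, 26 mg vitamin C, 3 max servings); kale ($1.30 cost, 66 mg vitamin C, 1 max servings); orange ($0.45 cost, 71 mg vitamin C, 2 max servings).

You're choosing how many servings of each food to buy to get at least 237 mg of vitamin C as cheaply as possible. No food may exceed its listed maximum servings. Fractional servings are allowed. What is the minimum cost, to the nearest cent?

Cost per mg of vitamin C: orange $0.0063, strawberries $0.0151, sweet potato $0.0173, kale $0.0197, carrots $0.0500.
Take 2 servings of orange: +142.0 mg vitamin C for $0.90 (total $0.90, still need 95.0 mg).
Take 1.25 servings of strawberries: +95.0 mg vitamin C for $1.44 (total $2.34, still need 0.0 mg).
Greedy by cheapest-per-mg is optimal for a single linear constraint, so the minimum cost is $2.34.

$2.34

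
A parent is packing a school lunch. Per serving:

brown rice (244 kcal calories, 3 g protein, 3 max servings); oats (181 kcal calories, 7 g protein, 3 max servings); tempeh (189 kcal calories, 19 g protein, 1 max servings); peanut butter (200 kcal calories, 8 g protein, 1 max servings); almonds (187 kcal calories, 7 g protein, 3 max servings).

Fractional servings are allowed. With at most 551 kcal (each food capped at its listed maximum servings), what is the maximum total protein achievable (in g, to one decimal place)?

Protein per kcal: tempeh 0.1005, peanut butter 0.04, oats 0.03867, almonds 0.03743, brown rice 0.0123.
Take 1 serving of tempeh: uses 189 kcal, +19.0 g protein (running total 19.0 g).
Take 1 serving of peanut butter: uses 200 kcal, +8.0 g protein (running total 27.0 g).
Take 0.895 servings of oats: uses 162 kcal, +6.3 g protein (running total 33.3 g).
Greedy by best ratio exhausts the calories allowance optimally: 33.3 g.

33.3 g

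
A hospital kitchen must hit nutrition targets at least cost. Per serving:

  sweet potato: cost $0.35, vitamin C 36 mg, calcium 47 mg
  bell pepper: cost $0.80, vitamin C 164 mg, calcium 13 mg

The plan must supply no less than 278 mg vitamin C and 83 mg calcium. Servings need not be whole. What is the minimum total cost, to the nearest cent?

$1.60

At the optimum either one food covers both requirements or two foods hit both targets exactly; no other combination can be cheaper.
sweet potato only: max(278/36, 83/47) = 7.722 servings → $2.70.
bell pepper only: max(278/164, 83/13) = 6.385 servings → $5.11.
sweet potato + bell pepper with both tight: 1.381 servings and 1.392 servings → $1.60.
Cheapest feasible corner: $1.60.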